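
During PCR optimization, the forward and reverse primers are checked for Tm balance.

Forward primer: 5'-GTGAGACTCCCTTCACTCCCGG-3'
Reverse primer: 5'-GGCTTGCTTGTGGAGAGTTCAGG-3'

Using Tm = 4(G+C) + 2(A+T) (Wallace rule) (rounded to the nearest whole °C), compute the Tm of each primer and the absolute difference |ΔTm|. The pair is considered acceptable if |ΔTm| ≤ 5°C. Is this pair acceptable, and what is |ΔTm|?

Forward: A=3 T=5 G=5 C=9 → Tm = 2·8 + 4·14 = 72°C.
Reverse: A=3 T=7 G=10 C=3 → Tm = 2·10 + 4·13 = 72°C.
|ΔTm| = |72 − 72| = 0°C, ≤ 5°C.

|ΔTm| = 0°C; the pair is acceptable.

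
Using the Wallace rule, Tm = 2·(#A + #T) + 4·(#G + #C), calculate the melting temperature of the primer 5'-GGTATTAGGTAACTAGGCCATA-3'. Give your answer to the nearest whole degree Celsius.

62°C

Base counts: A=7, T=6, G=6, C=3 (length 22).
Tm = 2·(7+6) + 4·(6+3) = 2·13 + 4·9 = 26 + 36 = 62°C.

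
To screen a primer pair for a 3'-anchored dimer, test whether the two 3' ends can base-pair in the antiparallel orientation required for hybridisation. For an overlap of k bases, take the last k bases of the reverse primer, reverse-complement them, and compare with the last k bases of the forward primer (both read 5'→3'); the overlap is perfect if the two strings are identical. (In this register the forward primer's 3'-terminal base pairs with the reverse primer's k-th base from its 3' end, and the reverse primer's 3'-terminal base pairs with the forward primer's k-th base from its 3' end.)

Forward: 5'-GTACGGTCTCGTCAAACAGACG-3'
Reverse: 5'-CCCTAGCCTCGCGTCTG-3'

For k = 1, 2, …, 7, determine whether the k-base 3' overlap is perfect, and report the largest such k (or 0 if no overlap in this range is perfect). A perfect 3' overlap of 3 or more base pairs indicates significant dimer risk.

Last 7 bases (5'→3') — forward …ACAGACG, reverse …GCGTCTG.
Reverse complement of the reverse primer's last 7 bases: CAGACGC; its first k bases are the reverse complement of the reverse primer's last k bases, so a perfect k-base overlap needs the forward primer's last k bases to equal them.
Comparing (forward last k vs required): k=1: G vs C ✗; k=2: CG vs CA ✗; k=3: ACG vs CAG ✗; k=4: GACG vs CAGA ✗; k=5: AGACG vs CAGAC ✗; k=6: CAGACG vs CAGACG ✓; k=7: ACAGACG vs CAGACGC ✗.
Only k = 6 is perfect, so the longest perfect 3' overlap is 6.

Longest perfect overlap: 6 complementary base pairs; significant dimer risk (threshold 3).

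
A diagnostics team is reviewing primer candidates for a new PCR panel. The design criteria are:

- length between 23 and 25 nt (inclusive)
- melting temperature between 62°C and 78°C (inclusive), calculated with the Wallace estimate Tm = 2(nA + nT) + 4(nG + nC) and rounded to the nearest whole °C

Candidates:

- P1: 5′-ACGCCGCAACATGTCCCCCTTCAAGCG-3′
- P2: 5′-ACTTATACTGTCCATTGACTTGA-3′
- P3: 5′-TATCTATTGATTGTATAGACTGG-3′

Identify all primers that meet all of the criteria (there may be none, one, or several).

P1 (27 nt, A=6 T=4 G=5 C=12): length 27, outside 23–25 ✗; Tm = 2·10 + 4·17 = 88°C, outside 62–78°C ✗ — fails.
P2 (23 nt, A=6 T=9 G=3 C=5): length 23 ✓; Tm = 2·15 + 4·8 = 62°C ✓ — passes.
P3 (23 nt, A=6 T=10 G=5 C=2): length 23 ✓; Tm = 2·16 + 4·7 = 60°C, outside 62–78°C ✗ — fails.

P2 only.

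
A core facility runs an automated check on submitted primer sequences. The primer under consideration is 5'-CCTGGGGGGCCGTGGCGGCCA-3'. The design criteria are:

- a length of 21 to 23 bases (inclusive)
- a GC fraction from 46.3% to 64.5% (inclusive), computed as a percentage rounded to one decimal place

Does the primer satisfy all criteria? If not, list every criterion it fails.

Fails: GC content.

Base counts: A=1, T=2, G=11, C=7 (length 21).
length: length 21 ✓
GC content: GC 18/21 = 85.7%, outside 46.3–64.5% ✗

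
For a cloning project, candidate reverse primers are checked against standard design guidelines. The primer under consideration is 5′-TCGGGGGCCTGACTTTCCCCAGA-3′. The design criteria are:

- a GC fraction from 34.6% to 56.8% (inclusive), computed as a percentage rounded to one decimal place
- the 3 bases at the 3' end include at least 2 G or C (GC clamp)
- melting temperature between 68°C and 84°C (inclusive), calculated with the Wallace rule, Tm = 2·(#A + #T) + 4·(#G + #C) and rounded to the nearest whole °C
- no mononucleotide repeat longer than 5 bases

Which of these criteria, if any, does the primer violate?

Base counts: A=3, T=5, G=7, C=8 (length 23).
GC content: GC 15/23 = 65.2%, outside 34.6–56.8% ✗
GC clamp: 3' end AGA has 1 G/C, need ≥2 ✗
Tm: Tm = 2·8 + 4·15 = 76°C ✓
homopolymer run: longest run = 5 ✓

Fails: GC content, GC clamp.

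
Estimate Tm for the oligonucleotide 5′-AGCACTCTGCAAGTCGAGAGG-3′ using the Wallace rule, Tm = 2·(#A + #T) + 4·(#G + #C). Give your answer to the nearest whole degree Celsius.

66°C

Base counts: A=6, T=3, G=7, C=5 (length 21).
Tm = 2·(6+3) + 4·(7+5) = 2·9 + 4·12 = 18 + 48 = 66°C.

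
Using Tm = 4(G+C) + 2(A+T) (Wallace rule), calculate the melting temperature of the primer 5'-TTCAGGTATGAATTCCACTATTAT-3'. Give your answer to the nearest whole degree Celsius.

Base counts: A=7, T=10, G=3, C=4 (length 24).
Tm = 2·(7+10) + 4·(3+4) = 2·17 + 4·7 = 34 + 28 = 62°C.

62°C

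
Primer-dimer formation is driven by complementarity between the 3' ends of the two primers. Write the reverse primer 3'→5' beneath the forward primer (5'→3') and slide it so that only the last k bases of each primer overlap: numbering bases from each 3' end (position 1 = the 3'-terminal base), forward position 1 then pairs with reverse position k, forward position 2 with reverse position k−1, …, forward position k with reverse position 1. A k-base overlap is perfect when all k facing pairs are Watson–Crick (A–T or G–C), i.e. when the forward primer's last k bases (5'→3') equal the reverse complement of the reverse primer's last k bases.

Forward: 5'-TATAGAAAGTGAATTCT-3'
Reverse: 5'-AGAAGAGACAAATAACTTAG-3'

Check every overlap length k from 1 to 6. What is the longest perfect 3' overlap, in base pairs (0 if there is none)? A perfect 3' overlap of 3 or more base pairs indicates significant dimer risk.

Last 6 bases (5'→3') — forward …AATTCT, reverse …ACTTAG.
Reverse complement of the reverse primer's last 6 bases: CTAAGT; its first k bases are the reverse complement of the reverse primer's last k bases, so a perfect k-base overlap needs the forward primer's last k bases to equal them.
Comparing (forward last k vs required): k=1: T vs C ✗; k=2: CT vs CT ✓; k=3: TCT vs CTA ✗; k=4: TTCT vs CTAA ✗; k=5: ATTCT vs CTAAG ✗; k=6: AATTCT vs CTAAGT ✗.
Only k = 2 is perfect, so the longest perfect 3' overlap is 2.

Longest perfect overlap: 2 complementary base pairs; below the dimer-risk threshold (threshold 3).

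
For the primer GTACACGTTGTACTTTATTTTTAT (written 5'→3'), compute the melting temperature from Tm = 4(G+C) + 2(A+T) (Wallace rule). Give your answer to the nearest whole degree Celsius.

Base counts: A=5, T=13, G=3, C=3 (length 24).
Tm = 2·(5+13) + 4·(3+3) = 2·18 + 4·6 = 36 + 24 = 60°C.

60°C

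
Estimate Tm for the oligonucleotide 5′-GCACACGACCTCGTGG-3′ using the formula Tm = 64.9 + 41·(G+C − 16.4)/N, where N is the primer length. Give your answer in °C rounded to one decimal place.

Base counts: A=3, T=2, G=5, C=6; G+C = 11, N = 16.
Tm = 64.9 + 41·(11 − 16.4)/16 = 64.9 + -221.40/16 = 51.1°C.

51.1°C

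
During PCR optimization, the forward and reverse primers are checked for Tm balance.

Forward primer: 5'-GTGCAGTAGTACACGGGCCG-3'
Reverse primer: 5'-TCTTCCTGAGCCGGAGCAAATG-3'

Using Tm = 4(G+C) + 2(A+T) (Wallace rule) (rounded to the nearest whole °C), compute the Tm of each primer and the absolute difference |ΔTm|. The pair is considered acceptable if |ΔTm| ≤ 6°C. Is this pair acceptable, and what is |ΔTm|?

|ΔTm| = 2°C; the pair is acceptable.

Forward: A=4 T=3 G=8 C=5 → Tm = 2·7 + 4·13 = 66°C.
Reverse: A=5 T=5 G=6 C=6 → Tm = 2·10 + 4·12 = 68°C.
|ΔTm| = |66 − 68| = 2°C, ≤ 6°C.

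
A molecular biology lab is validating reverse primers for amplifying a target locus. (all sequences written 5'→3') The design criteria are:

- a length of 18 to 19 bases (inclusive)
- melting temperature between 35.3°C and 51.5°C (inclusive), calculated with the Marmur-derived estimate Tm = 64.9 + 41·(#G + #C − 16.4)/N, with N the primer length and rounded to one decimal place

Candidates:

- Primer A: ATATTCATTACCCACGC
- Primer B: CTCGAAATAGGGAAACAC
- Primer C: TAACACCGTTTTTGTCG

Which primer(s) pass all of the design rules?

Primer A (17 nt, A=5 T=5 G=1 C=6): length 17, outside 18–19 ✗; Tm = 64.9 + 41·(7 − 16.4)/17 = 42.2°C ✓ — fails.
Primer B (18 nt, A=8 T=2 G=4 C=4): length 18 ✓; Tm = 64.9 + 41·(8 − 16.4)/18 = 45.8°C ✓ — passes.
Primer C (17 nt, A=3 T=7 G=3 C=4): length 17, outside 18–19 ✗; Tm = 64.9 + 41·(7 − 16.4)/17 = 42.2°C ✓ — fails.

Primer B only.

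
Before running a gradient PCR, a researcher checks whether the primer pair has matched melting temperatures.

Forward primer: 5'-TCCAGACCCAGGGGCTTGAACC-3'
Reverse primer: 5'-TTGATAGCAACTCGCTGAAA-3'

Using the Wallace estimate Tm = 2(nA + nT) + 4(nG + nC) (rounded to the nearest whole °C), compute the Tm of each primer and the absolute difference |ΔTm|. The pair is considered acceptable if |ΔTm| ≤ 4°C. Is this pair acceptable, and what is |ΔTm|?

|ΔTm| = 16°C; the pair is not acceptable.

Forward: A=5 T=3 G=6 C=8 → Tm = 2·8 + 4·14 = 72°C.
Reverse: A=7 T=5 G=4 C=4 → Tm = 2·12 + 4·8 = 56°C.
|ΔTm| = |72 − 56| = 16°C, > 4°C.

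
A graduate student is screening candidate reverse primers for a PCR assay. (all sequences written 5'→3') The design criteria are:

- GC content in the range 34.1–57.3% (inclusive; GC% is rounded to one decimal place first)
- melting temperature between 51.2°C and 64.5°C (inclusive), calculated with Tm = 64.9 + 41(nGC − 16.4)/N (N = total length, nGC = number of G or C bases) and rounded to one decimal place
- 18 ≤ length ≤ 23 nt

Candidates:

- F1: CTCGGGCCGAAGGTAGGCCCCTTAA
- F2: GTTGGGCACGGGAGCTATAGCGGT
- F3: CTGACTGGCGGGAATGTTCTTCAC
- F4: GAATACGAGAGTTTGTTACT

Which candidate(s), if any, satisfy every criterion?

F1 (25 nt, A=5 T=4 G=8 C=8): GC 16/25 = 64.0%, outside 34.1–57.3% ✗; Tm = 64.9 + 41·(16 − 16.4)/25 = 64.2°C ✓; length 25, outside 18–23 ✗ — fails.
F2 (24 nt, A=4 T=5 G=11 C=4): GC 15/24 = 62.5%, outside 34.1–57.3% ✗; Tm = 64.9 + 41·(15 − 16.4)/24 = 62.5°C ✓; length 24, outside 18–23 ✗ — fails.
F3 (24 nt, A=4 T=7 G=7 C=6): GC 13/24 = 54.2% ✓; Tm = 64.9 + 41·(13 − 16.4)/24 = 59.1°C ✓; length 24, outside 18–23 ✗ — fails.
F4 (20 nt, A=6 T=7 G=5 C=2): GC 7/20 = 35.0% ✓; Tm = 64.9 + 41·(7 − 16.4)/20 = 45.6°C, outside 51.2–64.5°C ✗; length 20 ✓ — fails.

None of the candidates satisfy all criteria.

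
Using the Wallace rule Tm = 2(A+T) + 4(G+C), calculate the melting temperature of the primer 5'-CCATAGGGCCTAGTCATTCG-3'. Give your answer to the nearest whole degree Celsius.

Base counts: A=4, T=5, G=5, C=6 (length 20).
Tm = 2·(4+5) + 4·(5+6) = 2·9 + 4·11 = 18 + 44 = 62°C.

62°C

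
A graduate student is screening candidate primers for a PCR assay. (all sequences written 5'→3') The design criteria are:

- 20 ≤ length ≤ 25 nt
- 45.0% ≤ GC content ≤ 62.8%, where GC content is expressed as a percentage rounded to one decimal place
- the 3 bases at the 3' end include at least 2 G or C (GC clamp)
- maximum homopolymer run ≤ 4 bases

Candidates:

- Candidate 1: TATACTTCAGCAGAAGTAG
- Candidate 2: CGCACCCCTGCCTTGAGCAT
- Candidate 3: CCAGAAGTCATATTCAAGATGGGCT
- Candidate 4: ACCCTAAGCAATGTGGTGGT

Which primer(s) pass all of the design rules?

Candidate 1 (19 nt, A=7 T=5 G=4 C=3): length 19, outside 20–25 ✗; GC 7/19 = 36.8%, outside 45.0–62.8% ✗; 3' end TAG has 1 G/C, need ≥2 ✗; longest run = 2 ✓ — fails.
Candidate 2 (20 nt, A=3 T=4 G=4 C=9): length 20 ✓; GC 13/20 = 65.0%, outside 45.0–62.8% ✗; 3' end CAT has 1 G/C, need ≥2 ✗; longest run = 4 ✓ — fails.
Candidate 3 (25 nt, A=8 T=6 G=6 C=5): length 25 ✓; GC 11/25 = 44.0%, outside 45.0–62.8% ✗; 3' end GCT has 2 G/C ✓; longest run = 3 ✓ — fails.
Candidate 4 (20 nt, A=5 T=5 G=6 C=4): length 20 ✓; GC 10/20 = 50.0% ✓; 3' end GGT has 2 G/C ✓; longest run = 3 ✓ — passes.

Candidate 4 only.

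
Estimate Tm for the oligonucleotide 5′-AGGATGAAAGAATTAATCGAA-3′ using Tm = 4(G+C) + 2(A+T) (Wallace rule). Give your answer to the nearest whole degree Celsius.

54°C

Base counts: A=11, T=4, G=5, C=1 (length 21).
Tm = 2·(11+4) + 4·(5+1) = 2·15 + 4·6 = 30 + 24 = 54°C.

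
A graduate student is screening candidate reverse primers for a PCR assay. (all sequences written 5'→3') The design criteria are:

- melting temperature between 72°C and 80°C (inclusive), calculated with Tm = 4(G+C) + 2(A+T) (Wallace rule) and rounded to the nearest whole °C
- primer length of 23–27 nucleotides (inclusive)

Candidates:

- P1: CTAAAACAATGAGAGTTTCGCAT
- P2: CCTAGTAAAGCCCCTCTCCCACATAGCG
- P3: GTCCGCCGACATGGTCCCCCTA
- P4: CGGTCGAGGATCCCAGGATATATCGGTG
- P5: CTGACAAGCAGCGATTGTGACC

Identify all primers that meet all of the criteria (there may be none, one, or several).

None of the candidates satisfy all criteria.

P1 (23 nt, A=9 T=6 G=4 C=4): Tm = 2·15 + 4·8 = 62°C, outside 72–80°C ✗; length 23 ✓ — fails.
P2 (28 nt, A=7 T=5 G=4 C=12): Tm = 2·12 + 4·16 = 88°C, outside 72–80°C ✗; length 28, outside 23–27 ✗ — fails.
P3 (22 nt, A=3 T=4 G=5 C=10): Tm = 2·7 + 4·15 = 74°C ✓; length 22, outside 23–27 ✗ — fails.
P4 (28 nt, A=6 T=6 G=10 C=6): Tm = 2·12 + 4·16 = 88°C, outside 72–80°C ✗; length 28, outside 23–27 ✗ — fails.
P5 (22 nt, A=6 T=4 G=6 C=6): Tm = 2·10 + 4·12 = 68°C, outside 72–80°C ✗; length 22, outside 23–27 ✗ — fails.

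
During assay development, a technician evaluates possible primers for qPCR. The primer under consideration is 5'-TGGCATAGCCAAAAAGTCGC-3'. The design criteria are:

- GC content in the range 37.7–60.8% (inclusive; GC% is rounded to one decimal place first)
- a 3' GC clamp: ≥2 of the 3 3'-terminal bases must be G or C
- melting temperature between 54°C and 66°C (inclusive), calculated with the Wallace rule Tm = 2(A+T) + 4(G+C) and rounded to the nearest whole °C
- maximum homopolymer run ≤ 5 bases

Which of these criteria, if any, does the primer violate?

Meets all criteria.

Base counts: A=7, T=3, G=5, C=5 (length 20).
GC content: GC 10/20 = 50.0% ✓
GC clamp: 3' end CGC has 3 G/C ✓
Tm: Tm = 2·10 + 4·10 = 60°C ✓
homopolymer run: longest run = 5 ✓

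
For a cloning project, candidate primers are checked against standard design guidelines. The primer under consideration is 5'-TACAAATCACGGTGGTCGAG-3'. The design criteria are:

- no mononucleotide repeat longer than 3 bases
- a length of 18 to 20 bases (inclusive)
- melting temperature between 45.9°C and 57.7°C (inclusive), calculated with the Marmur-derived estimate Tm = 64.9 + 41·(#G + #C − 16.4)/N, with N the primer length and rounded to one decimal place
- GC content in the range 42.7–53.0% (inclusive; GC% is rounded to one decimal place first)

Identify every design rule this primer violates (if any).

Base counts: A=6, T=4, G=6, C=4 (length 20).
homopolymer run: longest run = 3 ✓
length: length 20 ✓
Tm: Tm = 64.9 + 41·(10 − 16.4)/20 = 51.8°C ✓
GC content: GC 10/20 = 50.0% ✓

Meets all criteria.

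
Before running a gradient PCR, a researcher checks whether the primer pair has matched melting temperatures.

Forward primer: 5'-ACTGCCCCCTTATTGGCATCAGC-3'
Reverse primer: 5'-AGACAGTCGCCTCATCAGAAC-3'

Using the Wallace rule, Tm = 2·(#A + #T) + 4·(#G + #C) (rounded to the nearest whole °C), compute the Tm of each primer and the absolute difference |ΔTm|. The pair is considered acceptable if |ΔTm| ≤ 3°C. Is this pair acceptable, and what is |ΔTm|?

|ΔTm| = 8°C; the pair is not acceptable.

Forward: A=4 T=6 G=4 C=9 → Tm = 2·10 + 4·13 = 72°C.
Reverse: A=7 T=3 G=4 C=7 → Tm = 2·10 + 4·11 = 64°C.
|ΔTm| = |72 − 64| = 8°C, > 3°C.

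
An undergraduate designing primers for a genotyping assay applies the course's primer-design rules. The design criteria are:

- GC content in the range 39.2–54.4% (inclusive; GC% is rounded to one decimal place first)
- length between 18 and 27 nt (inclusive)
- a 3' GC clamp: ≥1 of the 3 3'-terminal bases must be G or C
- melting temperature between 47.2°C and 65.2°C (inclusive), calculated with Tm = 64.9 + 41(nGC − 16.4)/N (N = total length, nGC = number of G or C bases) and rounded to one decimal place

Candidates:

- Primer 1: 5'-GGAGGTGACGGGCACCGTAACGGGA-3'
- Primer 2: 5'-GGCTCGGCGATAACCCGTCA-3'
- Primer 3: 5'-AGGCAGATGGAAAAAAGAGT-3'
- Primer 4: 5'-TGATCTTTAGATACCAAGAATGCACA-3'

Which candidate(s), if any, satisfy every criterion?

Primer 1 (25 nt, A=6 T=2 G=12 C=5): GC 17/25 = 68.0%, outside 39.2–54.4% ✗; length 25 ✓; 3' end GGA has 2 G/C ✓; Tm = 64.9 + 41·(17 − 16.4)/25 = 65.9°C, outside 47.2–65.2°C ✗ — fails.
Primer 2 (20 nt, A=4 T=3 G=6 C=7): GC 13/20 = 65.0%, outside 39.2–54.4% ✗; length 20 ✓; 3' end TCA has 1 G/C ✓; Tm = 64.9 + 41·(13 − 16.4)/20 = 57.9°C ✓ — fails.
Primer 3 (20 nt, A=10 T=2 G=7 C=1): GC 8/20 = 40.0% ✓; length 20 ✓; 3' end AGT has 1 G/C ✓; Tm = 64.9 + 41·(8 − 16.4)/20 = 47.7°C ✓ — passes.
Primer 4 (26 nt, A=10 T=7 G=4 C=5): GC 9/26 = 34.6%, outside 39.2–54.4% ✗; length 26 ✓; 3' end ACA has 1 G/C ✓; Tm = 64.9 + 41·(9 − 16.4)/26 = 53.2°C ✓ — fails.

Primer 3 only.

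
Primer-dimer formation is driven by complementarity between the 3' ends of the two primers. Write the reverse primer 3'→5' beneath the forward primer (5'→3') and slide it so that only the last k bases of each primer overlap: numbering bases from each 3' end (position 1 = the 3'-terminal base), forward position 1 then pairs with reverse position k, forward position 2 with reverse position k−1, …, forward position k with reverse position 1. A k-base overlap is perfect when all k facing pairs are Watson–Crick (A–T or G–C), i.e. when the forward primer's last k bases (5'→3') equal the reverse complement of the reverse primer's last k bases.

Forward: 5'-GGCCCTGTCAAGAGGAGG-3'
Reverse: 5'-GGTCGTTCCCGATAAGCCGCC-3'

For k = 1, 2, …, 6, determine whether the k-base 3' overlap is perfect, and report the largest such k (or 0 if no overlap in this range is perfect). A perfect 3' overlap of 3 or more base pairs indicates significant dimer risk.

Longest perfect overlap: 2 complementary base pairs; below the dimer-risk threshold (threshold 3).

Last 6 bases (5'→3') — forward …AGGAGG, reverse …GCCGCC.
Reverse complement of the reverse primer's last 6 bases: GGCGGC; its first k bases are the reverse complement of the reverse primer's last k bases, so a perfect k-base overlap needs the forward primer's last k bases to equal them.
Comparing (forward last k vs required): k=1: G vs G ✓; k=2: GG vs GG ✓; k=3: AGG vs GGC ✗; k=4: GAGG vs GGCG ✗; k=5: GGAGG vs GGCGG ✗; k=6: AGGAGG vs GGCGGC ✗.
Perfect overlaps at k = 1, 2; the largest is 2.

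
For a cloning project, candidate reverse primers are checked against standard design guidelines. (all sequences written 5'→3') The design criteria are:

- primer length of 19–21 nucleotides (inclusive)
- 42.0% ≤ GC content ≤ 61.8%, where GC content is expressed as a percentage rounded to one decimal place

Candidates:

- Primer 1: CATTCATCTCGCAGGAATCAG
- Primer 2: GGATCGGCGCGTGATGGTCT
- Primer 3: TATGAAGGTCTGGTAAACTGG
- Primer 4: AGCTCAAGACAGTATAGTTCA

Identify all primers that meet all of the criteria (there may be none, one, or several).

Primer 1 and Primer 3.

Primer 1 (21 nt, A=6 T=5 G=4 C=6): length 21 ✓; GC 10/21 = 47.6% ✓ — passes.
Primer 2 (20 nt, A=2 T=5 G=9 C=4): length 20 ✓; GC 13/20 = 65.0%, outside 42.0–61.8% ✗ — fails.
Primer 3 (21 nt, A=6 T=6 G=7 C=2): length 21 ✓; GC 9/21 = 42.9% ✓ — passes.
Primer 4 (21 nt, A=8 T=5 G=4 C=4): length 21 ✓; GC 8/21 = 38.1%, outside 42.0–61.8% ✗ — fails.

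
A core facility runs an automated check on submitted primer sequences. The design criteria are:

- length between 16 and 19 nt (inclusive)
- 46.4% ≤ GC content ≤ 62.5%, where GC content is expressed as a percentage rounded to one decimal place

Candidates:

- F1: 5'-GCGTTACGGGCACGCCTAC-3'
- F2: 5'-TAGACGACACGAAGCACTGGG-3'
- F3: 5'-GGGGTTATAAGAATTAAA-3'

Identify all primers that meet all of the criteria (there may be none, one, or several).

F1 (19 nt, A=3 T=3 G=6 C=7): length 19 ✓; GC 13/19 = 68.4%, outside 46.4–62.5% ✗ — fails.
F2 (21 nt, A=7 T=2 G=7 C=5): length 21, outside 16–19 ✗; GC 12/21 = 57.1% ✓ — fails.
F3 (18 nt, A=8 T=5 G=5 C=0): length 18 ✓; GC 5/18 = 27.8%, outside 46.4–62.5% ✗ — fails.

None of the candidates satisfy all criteria.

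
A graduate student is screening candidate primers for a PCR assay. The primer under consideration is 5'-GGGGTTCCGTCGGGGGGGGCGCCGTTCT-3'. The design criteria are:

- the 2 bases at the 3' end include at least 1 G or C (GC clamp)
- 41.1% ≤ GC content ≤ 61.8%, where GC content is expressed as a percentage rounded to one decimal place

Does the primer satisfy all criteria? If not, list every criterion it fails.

Fails: GC content.

Base counts: A=0, T=6, G=15, C=7 (length 28).
GC clamp: 3' end CT has 1 G/C ✓
GC content: GC 22/28 = 78.6%, outside 41.1–61.8% ✗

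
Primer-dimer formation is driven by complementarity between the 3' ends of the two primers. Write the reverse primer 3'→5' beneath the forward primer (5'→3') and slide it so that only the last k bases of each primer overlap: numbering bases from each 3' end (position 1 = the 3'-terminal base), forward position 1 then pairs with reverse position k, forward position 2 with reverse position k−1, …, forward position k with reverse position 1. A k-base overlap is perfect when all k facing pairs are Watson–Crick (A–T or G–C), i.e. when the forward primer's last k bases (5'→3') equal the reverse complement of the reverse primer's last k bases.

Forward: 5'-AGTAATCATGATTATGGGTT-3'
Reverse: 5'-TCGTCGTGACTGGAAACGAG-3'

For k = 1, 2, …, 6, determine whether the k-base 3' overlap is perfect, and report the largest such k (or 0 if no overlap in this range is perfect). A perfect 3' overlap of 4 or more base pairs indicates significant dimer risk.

Longest perfect overlap: 0 complementary base pairs; below the dimer-risk threshold (threshold 4).

Last 6 bases (5'→3') — forward …TGGGTT, reverse …AACGAG.
Reverse complement of the reverse primer's last 6 bases: CTCGTT; its first k bases are the reverse complement of the reverse primer's last k bases, so a perfect k-base overlap needs the forward primer's last k bases to equal them.
Comparing (forward last k vs required): k=1: T vs C ✗; k=2: TT vs CT ✗; k=3: GTT vs CTC ✗; k=4: GGTT vs CTCG ✗; k=5: GGGTT vs CTCGT ✗; k=6: TGGGTT vs CTCGTT ✗.
No overlap length from 1 to 6 is perfect, so the longest perfect 3' overlap is 0.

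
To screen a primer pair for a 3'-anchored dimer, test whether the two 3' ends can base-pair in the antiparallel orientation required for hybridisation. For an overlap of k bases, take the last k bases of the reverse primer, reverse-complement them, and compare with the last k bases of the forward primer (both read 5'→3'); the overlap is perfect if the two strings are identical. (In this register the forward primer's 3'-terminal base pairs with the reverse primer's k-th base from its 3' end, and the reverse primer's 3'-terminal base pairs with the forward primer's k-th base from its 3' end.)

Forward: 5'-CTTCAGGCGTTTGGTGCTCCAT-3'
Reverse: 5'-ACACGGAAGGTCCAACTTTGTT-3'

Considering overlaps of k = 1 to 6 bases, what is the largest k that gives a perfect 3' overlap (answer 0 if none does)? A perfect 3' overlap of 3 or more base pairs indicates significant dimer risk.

Longest perfect overlap: 0 complementary base pairs; below the dimer-risk threshold (threshold 3).

Last 6 bases (5'→3') — forward …CTCCAT, reverse …TTTGTT.
Reverse complement of the reverse primer's last 6 bases: AACAAA; its first k bases are the reverse complement of the reverse primer's last k bases, so a perfect k-base overlap needs the forward primer's last k bases to equal them.
Comparing (forward last k vs required): k=1: T vs A ✗; k=2: AT vs AA ✗; k=3: CAT vs AAC ✗; k=4: CCAT vs AACA ✗; k=5: TCCAT vs AACAA ✗; k=6: CTCCAT vs AACAAA ✗.
No overlap length from 1 to 6 is perfect, so the longest perfect 3' overlap is 0.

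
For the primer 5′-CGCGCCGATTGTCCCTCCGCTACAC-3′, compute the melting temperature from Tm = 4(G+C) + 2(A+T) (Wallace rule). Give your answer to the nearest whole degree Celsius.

84°C

Base counts: A=3, T=5, G=5, C=12 (length 25).
Tm = 2·(3+5) + 4·(5+12) = 2·8 + 4·17 = 16 + 68 = 84°C.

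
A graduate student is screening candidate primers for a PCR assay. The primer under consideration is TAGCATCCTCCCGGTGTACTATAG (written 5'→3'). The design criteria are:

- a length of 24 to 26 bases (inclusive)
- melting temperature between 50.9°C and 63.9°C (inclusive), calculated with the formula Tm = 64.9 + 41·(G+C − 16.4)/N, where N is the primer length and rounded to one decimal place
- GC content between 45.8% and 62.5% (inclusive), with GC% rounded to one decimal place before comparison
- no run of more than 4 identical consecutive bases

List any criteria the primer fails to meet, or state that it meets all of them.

Base counts: A=5, T=7, G=5, C=7 (length 24).
length: length 24 ✓
Tm: Tm = 64.9 + 41·(12 − 16.4)/24 = 57.4°C ✓
GC content: GC 12/24 = 50.0% ✓
homopolymer run: longest run = 3 ✓

Meets all criteria.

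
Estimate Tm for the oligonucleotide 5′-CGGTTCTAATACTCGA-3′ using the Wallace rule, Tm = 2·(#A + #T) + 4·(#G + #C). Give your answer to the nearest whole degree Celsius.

Base counts: A=4, T=5, G=3, C=4 (length 16).
Tm = 2·(4+5) + 4·(3+4) = 2·9 + 4·7 = 18 + 28 = 46°C.

46°C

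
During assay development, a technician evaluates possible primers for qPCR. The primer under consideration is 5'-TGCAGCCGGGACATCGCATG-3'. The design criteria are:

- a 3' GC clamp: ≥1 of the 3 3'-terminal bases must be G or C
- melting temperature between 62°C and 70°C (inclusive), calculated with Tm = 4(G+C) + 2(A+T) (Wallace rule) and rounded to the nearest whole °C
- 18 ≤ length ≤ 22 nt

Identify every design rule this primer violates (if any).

Base counts: A=4, T=3, G=7, C=6 (length 20).
GC clamp: 3' end ATG has 1 G/C ✓
Tm: Tm = 2·7 + 4·13 = 66°C ✓
length: length 20 ✓

Meets all criteria.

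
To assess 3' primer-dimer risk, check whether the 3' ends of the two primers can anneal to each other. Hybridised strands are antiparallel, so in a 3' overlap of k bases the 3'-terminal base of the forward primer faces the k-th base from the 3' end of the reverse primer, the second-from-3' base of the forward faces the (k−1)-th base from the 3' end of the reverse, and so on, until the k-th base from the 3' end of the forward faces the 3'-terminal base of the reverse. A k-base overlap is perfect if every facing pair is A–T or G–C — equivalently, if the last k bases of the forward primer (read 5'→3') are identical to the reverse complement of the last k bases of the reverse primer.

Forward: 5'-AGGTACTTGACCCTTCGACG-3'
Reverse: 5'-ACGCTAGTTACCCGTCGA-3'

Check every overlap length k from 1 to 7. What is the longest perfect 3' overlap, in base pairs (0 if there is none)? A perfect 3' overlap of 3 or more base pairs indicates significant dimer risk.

Last 7 bases (5'→3') — forward …TTCGACG, reverse …CCGTCGA.
Reverse complement of the reverse primer's last 7 bases: TCGACGG; its first k bases are the reverse complement of the reverse primer's last k bases, so a perfect k-base overlap needs the forward primer's last k bases to equal them.
Comparing (forward last k vs required): k=1: G vs T ✗; k=2: CG vs TC ✗; k=3: ACG vs TCG ✗; k=4: GACG vs TCGA ✗; k=5: CGACG vs TCGAC ✗; k=6: TCGACG vs TCGACG ✓; k=7: TTCGACG vs TCGACGG ✗.
Only k = 6 is perfect, so the longest perfect 3' overlap is 6.

Longest perfect overlap: 6 complementary base pairs; significant dimer risk (threshold 3).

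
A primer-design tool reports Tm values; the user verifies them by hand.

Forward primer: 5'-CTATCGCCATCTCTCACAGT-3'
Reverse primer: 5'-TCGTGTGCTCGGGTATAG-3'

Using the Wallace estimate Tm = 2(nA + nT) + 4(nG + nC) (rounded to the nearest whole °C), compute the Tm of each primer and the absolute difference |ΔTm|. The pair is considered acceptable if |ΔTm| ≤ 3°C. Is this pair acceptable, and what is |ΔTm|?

|ΔTm| = 4°C; the pair is not acceptable.

Forward: A=4 T=6 G=2 C=8 → Tm = 2·10 + 4·10 = 60°C.
Reverse: A=2 T=6 G=7 C=3 → Tm = 2·8 + 4·10 = 56°C.
|ΔTm| = |60 − 56| = 4°C, > 3°C.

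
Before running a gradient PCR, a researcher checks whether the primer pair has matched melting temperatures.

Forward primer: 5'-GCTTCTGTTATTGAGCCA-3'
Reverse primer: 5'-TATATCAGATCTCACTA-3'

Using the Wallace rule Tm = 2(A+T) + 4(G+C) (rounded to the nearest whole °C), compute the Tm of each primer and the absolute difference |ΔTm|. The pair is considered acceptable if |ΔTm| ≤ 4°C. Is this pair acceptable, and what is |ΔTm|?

|ΔTm| = 8°C; the pair is not acceptable.

Forward: A=3 T=7 G=4 C=4 → Tm = 2·10 + 4·8 = 52°C.
Reverse: A=6 T=6 G=1 C=4 → Tm = 2·12 + 4·5 = 44°C.
|ΔTm| = |52 − 44| = 8°C, > 4°C.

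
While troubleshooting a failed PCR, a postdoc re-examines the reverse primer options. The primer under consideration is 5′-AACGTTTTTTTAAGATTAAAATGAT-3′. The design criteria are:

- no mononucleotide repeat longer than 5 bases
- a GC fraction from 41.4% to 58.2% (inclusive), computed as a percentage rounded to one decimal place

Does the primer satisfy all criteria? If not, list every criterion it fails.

Base counts: A=10, T=11, G=3, C=1 (length 25).
homopolymer run: longest run = 7, exceeds 5 ✗
GC content: GC 4/25 = 16.0%, outside 41.4–58.2% ✗

Fails: homopolymer run, GC content.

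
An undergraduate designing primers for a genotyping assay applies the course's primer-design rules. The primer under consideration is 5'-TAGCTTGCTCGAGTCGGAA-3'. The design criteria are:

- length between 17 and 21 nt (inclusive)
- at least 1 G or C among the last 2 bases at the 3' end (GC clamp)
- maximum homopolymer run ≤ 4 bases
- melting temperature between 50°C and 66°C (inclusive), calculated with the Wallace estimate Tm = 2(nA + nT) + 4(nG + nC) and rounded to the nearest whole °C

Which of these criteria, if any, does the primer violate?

Base counts: A=4, T=5, G=6, C=4 (length 19).
length: length 19 ✓
GC clamp: 3' end AA has 0 G/C, need ≥1 ✗
homopolymer run: longest run = 2 ✓
Tm: Tm = 2·9 + 4·10 = 58°C ✓

Fails: GC clamp.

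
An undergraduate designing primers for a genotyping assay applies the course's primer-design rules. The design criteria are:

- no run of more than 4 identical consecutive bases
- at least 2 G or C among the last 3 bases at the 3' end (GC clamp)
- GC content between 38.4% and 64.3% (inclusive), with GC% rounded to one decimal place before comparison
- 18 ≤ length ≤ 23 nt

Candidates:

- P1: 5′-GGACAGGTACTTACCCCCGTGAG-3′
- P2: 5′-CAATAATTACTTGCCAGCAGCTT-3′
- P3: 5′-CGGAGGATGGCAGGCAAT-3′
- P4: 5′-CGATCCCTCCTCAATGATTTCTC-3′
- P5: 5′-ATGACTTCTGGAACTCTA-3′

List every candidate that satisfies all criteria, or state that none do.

P4 only.

P1 (23 nt, A=5 T=4 G=7 C=7): longest run = 5, exceeds 4 ✗; 3' end GAG has 2 G/C ✓; GC 14/23 = 60.9% ✓; length 23 ✓ — fails.
P2 (23 nt, A=7 T=7 G=3 C=6): longest run = 2 ✓; 3' end CTT has 1 G/C, need ≥2 ✗; GC 9/23 = 39.1% ✓; length 23 ✓ — fails.
P3 (18 nt, A=5 T=2 G=8 C=3): longest run = 2 ✓; 3' end AAT has 0 G/C, need ≥2 ✗; GC 11/18 = 61.1% ✓; length 18 ✓ — fails.
P4 (23 nt, A=4 T=8 G=2 C=9): longest run = 3 ✓; 3' end CTC has 2 G/C ✓; GC 11/23 = 47.8% ✓; length 23 ✓ — passes.
P5 (18 nt, A=5 T=6 G=3 C=4): longest run = 2 ✓; 3' end CTA has 1 G/C, need ≥2 ✗; GC 7/18 = 38.9% ✓; length 18 ✓ — fails.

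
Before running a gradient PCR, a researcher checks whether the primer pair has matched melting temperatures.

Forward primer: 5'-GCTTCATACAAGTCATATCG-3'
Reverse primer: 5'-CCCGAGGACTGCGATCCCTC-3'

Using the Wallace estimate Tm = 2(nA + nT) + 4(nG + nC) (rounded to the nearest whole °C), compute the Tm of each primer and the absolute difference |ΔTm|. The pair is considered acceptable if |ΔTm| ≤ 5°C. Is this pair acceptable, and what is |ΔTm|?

|ΔTm| = 12°C; the pair is not acceptable.

Forward: A=6 T=6 G=3 C=5 → Tm = 2·12 + 4·8 = 56°C.
Reverse: A=3 T=3 G=5 C=9 → Tm = 2·6 + 4·14 = 68°C.
|ΔTm| = |56 − 68| = 12°C, > 5°C.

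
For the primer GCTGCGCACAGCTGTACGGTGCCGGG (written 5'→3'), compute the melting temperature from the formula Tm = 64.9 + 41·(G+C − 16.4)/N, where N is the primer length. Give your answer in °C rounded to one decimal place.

Base counts: A=3, T=4, G=11, C=8; G+C = 19, N = 26.
Tm = 64.9 + 41·(19 − 16.4)/26 = 64.9 + 106.60/26 = 69.0°C.

69.0°C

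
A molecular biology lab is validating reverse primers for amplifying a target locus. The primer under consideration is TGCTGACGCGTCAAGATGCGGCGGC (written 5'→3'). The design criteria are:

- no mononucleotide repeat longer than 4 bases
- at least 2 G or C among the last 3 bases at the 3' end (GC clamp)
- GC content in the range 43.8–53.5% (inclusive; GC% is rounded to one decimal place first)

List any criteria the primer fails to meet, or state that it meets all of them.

Fails: GC content.

Base counts: A=4, T=4, G=10, C=7 (length 25).
homopolymer run: longest run = 2 ✓
GC clamp: 3' end GGC has 3 G/C ✓
GC content: GC 17/25 = 68.0%, outside 43.8–53.5% ✗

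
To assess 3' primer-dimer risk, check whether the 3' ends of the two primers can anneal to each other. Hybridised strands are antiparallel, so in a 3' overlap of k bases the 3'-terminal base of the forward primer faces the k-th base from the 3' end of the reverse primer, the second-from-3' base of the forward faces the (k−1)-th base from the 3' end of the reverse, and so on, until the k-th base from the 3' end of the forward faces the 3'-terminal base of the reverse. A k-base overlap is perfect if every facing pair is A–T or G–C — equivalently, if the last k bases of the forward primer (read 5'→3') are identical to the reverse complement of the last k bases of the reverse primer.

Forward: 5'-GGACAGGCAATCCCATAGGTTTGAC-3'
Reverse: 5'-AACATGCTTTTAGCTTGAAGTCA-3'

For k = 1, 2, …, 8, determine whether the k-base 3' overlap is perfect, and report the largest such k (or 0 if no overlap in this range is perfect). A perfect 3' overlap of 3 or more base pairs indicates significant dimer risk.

Longest perfect overlap: 4 complementary base pairs; significant dimer risk (threshold 3).

Last 8 bases (5'→3') — forward …GGTTTGAC, reverse …TGAAGTCA.
Reverse complement of the reverse primer's last 8 bases: TGACTTCA; its first k bases are the reverse complement of the reverse primer's last k bases, so a perfect k-base overlap needs the forward primer's last k bases to equal them.
Comparing (forward last k vs required): k=1: C vs T ✗; k=2: AC vs TG ✗; k=3: GAC vs TGA ✗; k=4: TGAC vs TGAC ✓; k=5: TTGAC vs TGACT ✗; k=6: TTTGAC vs TGACTT ✗; k=7: GTTTGAC vs TGACTTC ✗; k=8: GGTTTGAC vs TGACTTCA ✗.
Only k = 4 is perfect, so the longest perfect 3' overlap is 4.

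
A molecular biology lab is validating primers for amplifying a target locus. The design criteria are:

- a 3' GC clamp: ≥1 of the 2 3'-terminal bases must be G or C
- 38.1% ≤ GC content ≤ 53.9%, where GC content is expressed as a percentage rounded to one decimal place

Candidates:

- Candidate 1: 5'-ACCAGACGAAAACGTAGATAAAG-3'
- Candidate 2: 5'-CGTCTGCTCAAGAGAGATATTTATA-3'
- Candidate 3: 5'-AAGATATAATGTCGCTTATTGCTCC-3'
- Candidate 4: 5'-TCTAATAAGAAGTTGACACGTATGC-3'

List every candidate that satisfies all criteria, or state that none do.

Candidate 1 only.

Candidate 1 (23 nt, A=12 T=2 G=5 C=4): 3' end AG has 1 G/C ✓; GC 9/23 = 39.1% ✓ — passes.
Candidate 2 (25 nt, A=8 T=8 G=5 C=4): 3' end TA has 0 G/C, need ≥1 ✗; GC 9/25 = 36.0%, outside 38.1–53.9% ✗ — fails.
Candidate 3 (25 nt, A=7 T=9 G=4 C=5): 3' end CC has 2 G/C ✓; GC 9/25 = 36.0%, outside 38.1–53.9% ✗ — fails.
Candidate 4 (25 nt, A=9 T=7 G=5 C=4): 3' end GC has 2 G/C ✓; GC 9/25 = 36.0%, outside 38.1–53.9% ✗ — fails.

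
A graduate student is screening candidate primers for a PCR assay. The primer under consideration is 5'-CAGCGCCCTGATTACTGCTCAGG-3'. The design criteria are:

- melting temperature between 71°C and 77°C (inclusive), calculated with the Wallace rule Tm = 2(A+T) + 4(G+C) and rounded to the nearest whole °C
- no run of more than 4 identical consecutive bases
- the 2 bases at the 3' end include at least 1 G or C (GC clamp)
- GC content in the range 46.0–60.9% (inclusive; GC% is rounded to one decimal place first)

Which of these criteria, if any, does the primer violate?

Meets all criteria.

Base counts: A=4, T=5, G=6, C=8 (length 23).
Tm: Tm = 2·9 + 4·14 = 74°C ✓
homopolymer run: longest run = 3 ✓
GC clamp: 3' end GG has 2 G/C ✓
GC content: GC 14/23 = 60.9% ✓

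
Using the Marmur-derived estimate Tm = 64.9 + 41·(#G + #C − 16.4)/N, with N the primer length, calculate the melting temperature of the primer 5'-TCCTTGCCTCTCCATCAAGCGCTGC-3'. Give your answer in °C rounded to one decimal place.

62.6°C

Base counts: A=3, T=7, G=4, C=11; G+C = 15, N = 25.
Tm = 64.9 + 41·(15 − 16.4)/25 = 64.9 + -57.40/25 = 62.6°C.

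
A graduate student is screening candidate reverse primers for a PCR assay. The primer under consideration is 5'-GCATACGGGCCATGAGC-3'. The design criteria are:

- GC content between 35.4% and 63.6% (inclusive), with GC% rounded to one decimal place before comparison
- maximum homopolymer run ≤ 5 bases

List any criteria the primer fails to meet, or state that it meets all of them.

Fails: GC content.

Base counts: A=4, T=2, G=6, C=5 (length 17).
GC content: GC 11/17 = 64.7%, outside 35.4–63.6% ✗
homopolymer run: longest run = 3 ✓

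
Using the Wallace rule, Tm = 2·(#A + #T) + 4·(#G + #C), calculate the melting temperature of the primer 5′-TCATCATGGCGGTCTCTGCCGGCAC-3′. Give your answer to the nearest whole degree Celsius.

82°C

Base counts: A=3, T=6, G=7, C=9 (length 25).
Tm = 2·(3+6) + 4·(7+9) = 2·9 + 4·16 = 18 + 64 = 82°C.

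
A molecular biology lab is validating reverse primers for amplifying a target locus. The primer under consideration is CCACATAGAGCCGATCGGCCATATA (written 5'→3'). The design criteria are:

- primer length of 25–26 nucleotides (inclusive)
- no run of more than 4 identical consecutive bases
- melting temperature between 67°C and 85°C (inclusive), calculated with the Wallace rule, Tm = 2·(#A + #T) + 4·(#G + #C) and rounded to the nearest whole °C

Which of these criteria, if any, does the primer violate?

Meets all criteria.

Base counts: A=8, T=4, G=5, C=8 (length 25).
length: length 25 ✓
homopolymer run: longest run = 2 ✓
Tm: Tm = 2·12 + 4·13 = 76°C ✓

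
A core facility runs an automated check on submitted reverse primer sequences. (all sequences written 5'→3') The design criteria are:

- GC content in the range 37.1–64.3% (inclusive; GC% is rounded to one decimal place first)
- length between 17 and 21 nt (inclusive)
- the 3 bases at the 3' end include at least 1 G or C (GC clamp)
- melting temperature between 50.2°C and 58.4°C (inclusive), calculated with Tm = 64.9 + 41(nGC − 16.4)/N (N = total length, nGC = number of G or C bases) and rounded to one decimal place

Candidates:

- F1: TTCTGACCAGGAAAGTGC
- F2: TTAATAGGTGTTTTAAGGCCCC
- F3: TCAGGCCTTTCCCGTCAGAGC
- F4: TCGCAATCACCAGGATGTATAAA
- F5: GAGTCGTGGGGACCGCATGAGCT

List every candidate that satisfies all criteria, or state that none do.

F1 (18 nt, A=5 T=4 G=5 C=4): GC 9/18 = 50.0% ✓; length 18 ✓; 3' end TGC has 2 G/C ✓; Tm = 64.9 + 41·(9 − 16.4)/18 = 48.0°C, outside 50.2–58.4°C ✗ — fails.
F2 (22 nt, A=5 T=8 G=5 C=4): GC 9/22 = 40.9% ✓; length 22, outside 17–21 ✗; 3' end CCC has 3 G/C ✓; Tm = 64.9 + 41·(9 − 16.4)/22 = 51.1°C ✓ — fails.
F3 (21 nt, A=3 T=5 G=5 C=8): GC 13/21 = 61.9% ✓; length 21 ✓; 3' end AGC has 2 G/C ✓; Tm = 64.9 + 41·(13 − 16.4)/21 = 58.3°C ✓ — passes.
F4 (23 nt, A=9 T=5 G=4 C=5): GC 9/23 = 39.1% ✓; length 23, outside 17–21 ✗; 3' end AAA has 0 G/C, need ≥1 ✗; Tm = 64.9 + 41·(9 − 16.4)/23 = 51.7°C ✓ — fails.
F5 (23 nt, A=4 T=4 G=10 C=5): GC 15/23 = 65.2%, outside 37.1–64.3% ✗; length 23, outside 17–21 ✗; 3' end GCT has 2 G/C ✓; Tm = 64.9 + 41·(15 − 16.4)/23 = 62.4°C, outside 50.2–58.4°C ✗ — fails.

F3 only.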